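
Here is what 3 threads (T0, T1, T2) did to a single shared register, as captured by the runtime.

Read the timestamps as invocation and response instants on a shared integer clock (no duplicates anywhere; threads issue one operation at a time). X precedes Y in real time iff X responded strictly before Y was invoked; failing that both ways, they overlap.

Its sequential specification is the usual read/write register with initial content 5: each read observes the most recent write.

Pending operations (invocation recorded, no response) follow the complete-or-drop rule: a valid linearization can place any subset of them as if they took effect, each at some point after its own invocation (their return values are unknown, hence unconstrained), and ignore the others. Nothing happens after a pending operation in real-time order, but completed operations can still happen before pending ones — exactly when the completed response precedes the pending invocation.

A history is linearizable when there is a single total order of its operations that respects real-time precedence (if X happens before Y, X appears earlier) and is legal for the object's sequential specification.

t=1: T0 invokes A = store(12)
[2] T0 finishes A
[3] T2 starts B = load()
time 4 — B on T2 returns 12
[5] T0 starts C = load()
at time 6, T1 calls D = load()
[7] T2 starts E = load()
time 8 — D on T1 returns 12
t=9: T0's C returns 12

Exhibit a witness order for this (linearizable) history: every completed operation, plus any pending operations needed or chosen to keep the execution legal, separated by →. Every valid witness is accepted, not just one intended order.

after step 1 (A store(12)): value 12
after step 2 (B load() → 12): value 12
after step 3 (C load() → 12): value 12
after step 4 (D load() → 12): value 12

A → B → C → D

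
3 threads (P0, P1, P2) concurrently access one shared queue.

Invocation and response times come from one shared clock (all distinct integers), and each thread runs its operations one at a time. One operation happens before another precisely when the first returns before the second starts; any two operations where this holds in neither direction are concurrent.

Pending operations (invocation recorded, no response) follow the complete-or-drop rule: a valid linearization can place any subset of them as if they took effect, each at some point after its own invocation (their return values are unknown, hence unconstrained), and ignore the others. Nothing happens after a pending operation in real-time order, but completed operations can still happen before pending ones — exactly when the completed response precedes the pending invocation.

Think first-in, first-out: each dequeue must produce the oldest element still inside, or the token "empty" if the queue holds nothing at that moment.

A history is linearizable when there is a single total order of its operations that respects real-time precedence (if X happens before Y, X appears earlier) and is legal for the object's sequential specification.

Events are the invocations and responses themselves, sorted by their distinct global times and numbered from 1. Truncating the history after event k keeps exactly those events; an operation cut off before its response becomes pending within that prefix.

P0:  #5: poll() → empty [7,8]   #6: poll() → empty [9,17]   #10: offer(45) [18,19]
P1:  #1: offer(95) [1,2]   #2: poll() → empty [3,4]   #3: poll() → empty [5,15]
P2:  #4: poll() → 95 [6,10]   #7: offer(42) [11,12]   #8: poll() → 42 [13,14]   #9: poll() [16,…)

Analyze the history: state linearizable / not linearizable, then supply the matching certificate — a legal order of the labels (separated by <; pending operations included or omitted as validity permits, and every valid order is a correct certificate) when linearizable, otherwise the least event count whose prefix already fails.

cut after 3 events: linearizable; cut after 4 events (#2 responds, time 4): not linearizable
the completed operations (2 total) allow one real-time order; the queue replay rejects it
e.g. #1, #2: illegal at step 2, since #2 poll() → empty cannot apply there

not linearizable — minimal violating prefix: 4 events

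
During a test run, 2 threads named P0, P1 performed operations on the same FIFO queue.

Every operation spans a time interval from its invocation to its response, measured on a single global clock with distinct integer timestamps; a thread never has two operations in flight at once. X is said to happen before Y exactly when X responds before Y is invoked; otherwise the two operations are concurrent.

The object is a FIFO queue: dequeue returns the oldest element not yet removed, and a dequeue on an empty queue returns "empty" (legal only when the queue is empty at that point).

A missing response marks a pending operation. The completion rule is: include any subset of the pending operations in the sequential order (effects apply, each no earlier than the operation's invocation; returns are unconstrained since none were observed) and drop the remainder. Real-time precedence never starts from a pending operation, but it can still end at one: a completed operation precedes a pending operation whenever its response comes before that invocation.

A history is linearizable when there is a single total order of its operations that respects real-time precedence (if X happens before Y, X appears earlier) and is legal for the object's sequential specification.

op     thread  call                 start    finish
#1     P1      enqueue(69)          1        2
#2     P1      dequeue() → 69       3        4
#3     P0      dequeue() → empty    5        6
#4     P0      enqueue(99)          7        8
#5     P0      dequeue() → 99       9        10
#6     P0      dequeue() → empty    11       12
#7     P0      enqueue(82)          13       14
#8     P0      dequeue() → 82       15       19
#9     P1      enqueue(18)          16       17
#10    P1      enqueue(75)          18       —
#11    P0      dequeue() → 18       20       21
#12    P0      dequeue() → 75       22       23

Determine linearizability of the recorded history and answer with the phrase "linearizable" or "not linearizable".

witness order: #1, #2, #3, #4, #5, #6, #7, #8, #9, #10, #11, #12
after step 1 (#1 enqueue(69)): queue <69>
after step 2 (#2 dequeue() → 69): queue <>
after step 3 (#3 dequeue() → empty): queue <>
after step 4 (#4 enqueue(99)): queue <99>
after step 5 (#5 dequeue() → 99): queue <>
after step 6 (#6 dequeue() → empty): queue <>
after step 7 (#7 enqueue(82)): queue <82>
after step 8 (#8 dequeue() → 82): queue <>
after step 9 (#9 enqueue(18)): queue <18>
after step 10 (#10 enqueue(75) (pending, included)): queue <18,75>
after step 11 (#11 dequeue() → 18): queue <75>
after step 12 (#12 dequeue() → 75): queue <>

linearizable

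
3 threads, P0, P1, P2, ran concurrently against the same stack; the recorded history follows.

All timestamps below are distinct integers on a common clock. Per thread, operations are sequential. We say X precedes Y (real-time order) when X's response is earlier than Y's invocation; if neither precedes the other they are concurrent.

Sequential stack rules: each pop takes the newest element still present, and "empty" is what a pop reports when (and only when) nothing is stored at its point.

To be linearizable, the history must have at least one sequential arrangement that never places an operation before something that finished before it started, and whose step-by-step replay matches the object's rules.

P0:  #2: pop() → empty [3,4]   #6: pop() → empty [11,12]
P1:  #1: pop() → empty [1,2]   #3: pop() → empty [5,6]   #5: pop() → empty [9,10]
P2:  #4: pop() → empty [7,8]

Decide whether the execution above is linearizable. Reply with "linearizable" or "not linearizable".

witness order: #1, #2, #3, #4, #5, #6
step 1: #1 pop() → empty — stack <>
step 2: #2 pop() → empty — stack <>
step 3: #3 pop() → empty — stack <>
step 4: #4 pop() → empty — stack <>
step 5: #5 pop() → empty — stack <>
step 6: #6 pop() → empty — stack <>

linearizable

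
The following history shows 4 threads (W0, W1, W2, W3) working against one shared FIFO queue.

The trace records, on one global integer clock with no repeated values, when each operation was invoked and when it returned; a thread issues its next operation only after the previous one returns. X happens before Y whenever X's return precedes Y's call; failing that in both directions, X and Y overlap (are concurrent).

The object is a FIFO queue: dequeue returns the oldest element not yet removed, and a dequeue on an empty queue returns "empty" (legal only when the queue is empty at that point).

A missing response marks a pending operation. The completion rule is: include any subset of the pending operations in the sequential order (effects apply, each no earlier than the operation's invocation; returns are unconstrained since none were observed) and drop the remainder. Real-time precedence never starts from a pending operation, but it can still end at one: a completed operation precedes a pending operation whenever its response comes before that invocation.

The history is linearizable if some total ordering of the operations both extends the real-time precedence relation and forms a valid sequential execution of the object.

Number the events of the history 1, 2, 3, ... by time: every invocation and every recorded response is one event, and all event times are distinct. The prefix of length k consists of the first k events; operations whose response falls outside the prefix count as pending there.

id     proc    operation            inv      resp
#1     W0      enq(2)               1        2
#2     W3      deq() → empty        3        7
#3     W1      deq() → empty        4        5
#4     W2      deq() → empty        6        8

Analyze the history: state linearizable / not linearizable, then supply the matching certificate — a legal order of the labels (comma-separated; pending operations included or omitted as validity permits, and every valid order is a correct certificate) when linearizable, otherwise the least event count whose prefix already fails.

prefix check: 1..6 passes, 1..7 fails once #2's time-7 response joins
2 orders of the 3 completed FIFO queue ops respect real time; none is legal
every completion of the 1 pending operation (#4) was checked; none linearizes
one such order, #1, #2, #3 (pending dropped), breaks at step 2 where #2 deq() → empty is illegal
one such order, #1, #3, #2 (pending dropped), breaks at step 2 where #3 deq() → empty is illegal

not linearizable — minimal violating prefix: 7 events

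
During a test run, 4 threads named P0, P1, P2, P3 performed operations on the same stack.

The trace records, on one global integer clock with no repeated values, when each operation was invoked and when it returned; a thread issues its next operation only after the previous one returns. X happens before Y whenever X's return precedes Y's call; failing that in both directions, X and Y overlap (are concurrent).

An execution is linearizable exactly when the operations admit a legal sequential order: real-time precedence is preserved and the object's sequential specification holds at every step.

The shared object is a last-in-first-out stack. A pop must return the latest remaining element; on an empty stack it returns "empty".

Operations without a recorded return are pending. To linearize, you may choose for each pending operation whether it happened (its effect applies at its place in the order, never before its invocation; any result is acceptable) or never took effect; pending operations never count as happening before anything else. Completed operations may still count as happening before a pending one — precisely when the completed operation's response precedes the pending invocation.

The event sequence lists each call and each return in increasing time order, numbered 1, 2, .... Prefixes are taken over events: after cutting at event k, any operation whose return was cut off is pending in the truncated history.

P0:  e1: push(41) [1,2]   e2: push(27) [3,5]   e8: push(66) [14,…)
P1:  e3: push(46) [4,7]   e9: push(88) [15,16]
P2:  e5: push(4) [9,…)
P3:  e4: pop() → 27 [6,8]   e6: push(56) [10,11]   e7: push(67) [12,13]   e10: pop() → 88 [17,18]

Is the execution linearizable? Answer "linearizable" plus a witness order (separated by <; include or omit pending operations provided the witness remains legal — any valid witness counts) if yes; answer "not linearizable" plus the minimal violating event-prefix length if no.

after step 1 (e1 push(41)): stack <41>
after step 2 (e2 push(27)): stack <41,27>
after step 3 (e4 pop() → 27): stack <41>
after step 4 (e3 push(46)): stack <41,46>
after step 5 (e5 push(4) (pending, included)): stack <41,46,4>
after step 6 (e6 push(56)): stack <41,46,4,56>
after step 7 (e7 push(67)): stack <41,46,4,56,67>
after step 8 (e8 push(66) (pending, included)): stack <41,46,4,56,67,66>
after step 9 (e9 push(88)): stack <41,46,4,56,67,66,88>
after step 10 (e10 pop() → 88): stack <41,46,4,56,67,66>

linearizable — witness: e1 < e2 < e4 < e3 < e5 < e6 < e7 < e8 < e9 < e10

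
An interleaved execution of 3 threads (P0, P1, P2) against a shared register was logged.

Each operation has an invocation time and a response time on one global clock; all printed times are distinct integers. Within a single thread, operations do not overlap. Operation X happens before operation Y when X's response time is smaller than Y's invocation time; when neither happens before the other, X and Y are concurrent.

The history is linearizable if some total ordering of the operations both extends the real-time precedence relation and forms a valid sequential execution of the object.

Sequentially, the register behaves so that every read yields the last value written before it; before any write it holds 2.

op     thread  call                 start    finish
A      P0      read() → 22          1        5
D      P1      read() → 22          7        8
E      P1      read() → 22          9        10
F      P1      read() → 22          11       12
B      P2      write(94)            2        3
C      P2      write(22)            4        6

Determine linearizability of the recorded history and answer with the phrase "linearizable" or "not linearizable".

one valid linearization: B, C, A, D, E, F
after step 1 (B write(94)): value 94
after step 2 (C write(22)): value 22
after step 3 (A read() → 22): value 22
after step 4 (D read() → 22): value 22
after step 5 (E read() → 22): value 22
after step 6 (F read() → 22): value 22

linearizable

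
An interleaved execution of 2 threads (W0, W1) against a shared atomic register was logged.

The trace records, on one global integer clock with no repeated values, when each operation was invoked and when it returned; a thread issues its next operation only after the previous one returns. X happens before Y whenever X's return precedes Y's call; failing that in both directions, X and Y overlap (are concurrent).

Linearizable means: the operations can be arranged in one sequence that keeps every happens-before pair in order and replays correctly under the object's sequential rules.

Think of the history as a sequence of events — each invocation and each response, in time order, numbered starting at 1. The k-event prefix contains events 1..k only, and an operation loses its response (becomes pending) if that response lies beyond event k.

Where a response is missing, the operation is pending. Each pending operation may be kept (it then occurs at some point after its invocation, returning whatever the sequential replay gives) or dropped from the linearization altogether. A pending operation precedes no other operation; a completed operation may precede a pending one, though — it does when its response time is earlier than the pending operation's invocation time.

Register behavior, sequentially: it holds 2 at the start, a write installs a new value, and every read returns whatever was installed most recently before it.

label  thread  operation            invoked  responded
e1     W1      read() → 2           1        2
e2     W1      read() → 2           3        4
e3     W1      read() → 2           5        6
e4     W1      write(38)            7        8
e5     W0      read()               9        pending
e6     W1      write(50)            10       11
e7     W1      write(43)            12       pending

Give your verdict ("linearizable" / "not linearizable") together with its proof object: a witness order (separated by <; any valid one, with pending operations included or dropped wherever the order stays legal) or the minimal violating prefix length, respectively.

linearizable — witness: e1 < e2 < e3 < e4 < e5 < e6

1. e1 read() → 2, leaving value 2
2. e2 read() → 2, leaving value 2
3. e3 read() → 2, leaving value 2
4. e4 write(38), leaving value 38
5. e5 read() (pending, included), leaving value 38
6. e6 write(50), leaving value 50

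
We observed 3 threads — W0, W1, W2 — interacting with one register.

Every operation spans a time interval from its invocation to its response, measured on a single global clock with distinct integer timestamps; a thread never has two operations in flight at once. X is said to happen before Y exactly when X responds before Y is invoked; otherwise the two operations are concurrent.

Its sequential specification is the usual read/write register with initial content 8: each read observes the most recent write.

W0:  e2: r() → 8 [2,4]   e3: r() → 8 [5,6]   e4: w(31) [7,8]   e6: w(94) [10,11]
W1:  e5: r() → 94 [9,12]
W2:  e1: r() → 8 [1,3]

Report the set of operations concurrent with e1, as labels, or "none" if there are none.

e2

e1 spans [1,3]: anything still running between times 1 and 3 counts as concurrent
e2 [2,4]: concurrent
e3 [5,6]: after
e4 [7,8]: after
e5 [9,12]: after
e6 [10,11]: after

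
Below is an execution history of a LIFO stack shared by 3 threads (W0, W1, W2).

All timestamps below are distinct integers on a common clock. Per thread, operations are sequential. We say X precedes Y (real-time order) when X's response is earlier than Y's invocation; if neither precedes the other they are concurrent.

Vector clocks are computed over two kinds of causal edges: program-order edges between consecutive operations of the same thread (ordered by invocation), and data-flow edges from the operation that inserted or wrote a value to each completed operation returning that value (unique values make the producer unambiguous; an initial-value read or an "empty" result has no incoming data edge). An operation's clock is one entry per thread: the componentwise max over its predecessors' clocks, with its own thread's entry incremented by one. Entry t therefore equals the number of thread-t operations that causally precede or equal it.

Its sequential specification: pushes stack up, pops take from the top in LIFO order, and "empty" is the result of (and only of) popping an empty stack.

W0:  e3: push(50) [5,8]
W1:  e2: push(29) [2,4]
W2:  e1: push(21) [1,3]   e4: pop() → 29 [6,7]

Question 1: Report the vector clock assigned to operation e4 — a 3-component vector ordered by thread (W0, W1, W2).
Answer: (0, 1, 2)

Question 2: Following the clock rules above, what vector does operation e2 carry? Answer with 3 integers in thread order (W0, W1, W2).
Answer: (0, 1, 0)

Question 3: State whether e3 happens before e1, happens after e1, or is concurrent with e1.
Answer: after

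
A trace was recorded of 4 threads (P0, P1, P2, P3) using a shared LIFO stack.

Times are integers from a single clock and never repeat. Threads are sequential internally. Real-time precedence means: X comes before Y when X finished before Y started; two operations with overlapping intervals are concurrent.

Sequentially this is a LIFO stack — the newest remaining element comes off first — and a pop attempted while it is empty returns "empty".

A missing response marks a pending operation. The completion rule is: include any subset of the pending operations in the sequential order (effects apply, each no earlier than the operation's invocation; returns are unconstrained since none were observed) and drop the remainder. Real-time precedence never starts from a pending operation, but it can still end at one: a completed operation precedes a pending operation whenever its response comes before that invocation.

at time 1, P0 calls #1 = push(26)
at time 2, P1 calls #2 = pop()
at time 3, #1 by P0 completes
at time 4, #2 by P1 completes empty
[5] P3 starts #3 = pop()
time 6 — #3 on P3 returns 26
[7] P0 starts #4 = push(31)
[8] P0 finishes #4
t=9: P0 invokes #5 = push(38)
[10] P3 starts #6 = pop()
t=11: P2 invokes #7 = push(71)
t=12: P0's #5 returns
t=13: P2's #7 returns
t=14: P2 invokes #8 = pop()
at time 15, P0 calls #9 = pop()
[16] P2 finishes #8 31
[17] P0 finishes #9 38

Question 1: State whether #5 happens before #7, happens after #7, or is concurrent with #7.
Answer: concurrent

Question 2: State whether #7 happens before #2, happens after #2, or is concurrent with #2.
Answer: after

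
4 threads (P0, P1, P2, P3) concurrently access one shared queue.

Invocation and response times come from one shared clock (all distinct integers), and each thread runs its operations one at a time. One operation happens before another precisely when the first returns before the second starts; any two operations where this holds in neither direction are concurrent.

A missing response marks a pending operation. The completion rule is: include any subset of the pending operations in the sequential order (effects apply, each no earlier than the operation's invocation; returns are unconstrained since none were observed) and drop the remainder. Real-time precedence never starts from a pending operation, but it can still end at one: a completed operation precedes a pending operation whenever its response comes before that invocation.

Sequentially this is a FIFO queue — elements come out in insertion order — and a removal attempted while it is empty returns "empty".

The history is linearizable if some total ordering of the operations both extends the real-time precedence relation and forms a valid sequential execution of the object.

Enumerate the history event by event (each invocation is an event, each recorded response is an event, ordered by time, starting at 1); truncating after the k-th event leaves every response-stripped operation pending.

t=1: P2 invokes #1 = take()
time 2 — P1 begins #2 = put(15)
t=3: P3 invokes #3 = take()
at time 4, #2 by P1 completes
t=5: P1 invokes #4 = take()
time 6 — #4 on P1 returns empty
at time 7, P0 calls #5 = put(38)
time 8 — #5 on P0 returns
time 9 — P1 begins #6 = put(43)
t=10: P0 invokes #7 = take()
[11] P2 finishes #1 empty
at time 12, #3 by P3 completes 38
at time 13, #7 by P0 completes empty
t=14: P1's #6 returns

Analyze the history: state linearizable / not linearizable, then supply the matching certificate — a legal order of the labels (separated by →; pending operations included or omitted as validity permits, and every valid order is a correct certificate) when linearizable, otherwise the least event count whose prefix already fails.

not linearizable — minimal violating prefix: 12 events

through event 11 a valid linearization exists; event 12 (#3 responding at time 12) ends that
checked exhaustively: 20 real-time-consistent orders of 5 completed operations, zero legal queue replays
including or dropping the 2 pending operations (#6, #7) in any combination fails
sample order #1, #2, #3, #4, #5 (pending dropped) stalls at step 3 — #3 take() → 38 has no legal effect
sample order #1, #2, #4, #3, #5 (pending dropped) stalls at step 3 — #4 take() → empty has no legal effect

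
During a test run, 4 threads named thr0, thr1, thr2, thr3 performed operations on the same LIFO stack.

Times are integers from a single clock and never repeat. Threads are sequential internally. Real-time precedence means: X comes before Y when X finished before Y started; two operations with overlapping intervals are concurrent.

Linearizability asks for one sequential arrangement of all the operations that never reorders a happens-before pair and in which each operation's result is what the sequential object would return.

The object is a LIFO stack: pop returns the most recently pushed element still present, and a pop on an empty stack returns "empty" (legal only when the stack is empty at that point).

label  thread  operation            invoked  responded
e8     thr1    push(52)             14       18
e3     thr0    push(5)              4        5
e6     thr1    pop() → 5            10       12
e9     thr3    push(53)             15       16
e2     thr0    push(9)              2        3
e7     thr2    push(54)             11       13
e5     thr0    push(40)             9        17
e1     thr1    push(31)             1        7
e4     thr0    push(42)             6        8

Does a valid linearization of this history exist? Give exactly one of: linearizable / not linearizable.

not linearizable

cut after 11 events: linearizable; cut after 12 events (e6 responds, time 12): not linearizable
every one of the 4 real-time-consistent orders over 5 completed LIFO stack ops fails the sequential spec
every completion of the 2 pending operations (e5, e7) was checked; none linearizes
one such order, e1, e2, e3, e4, e6 (pending dropped), breaks at step 5 where e6 pop() → 5 is illegal
one such order, e2, e1, e3, e4, e6 (pending dropped), breaks at step 5 where e6 pop() → 5 is illegal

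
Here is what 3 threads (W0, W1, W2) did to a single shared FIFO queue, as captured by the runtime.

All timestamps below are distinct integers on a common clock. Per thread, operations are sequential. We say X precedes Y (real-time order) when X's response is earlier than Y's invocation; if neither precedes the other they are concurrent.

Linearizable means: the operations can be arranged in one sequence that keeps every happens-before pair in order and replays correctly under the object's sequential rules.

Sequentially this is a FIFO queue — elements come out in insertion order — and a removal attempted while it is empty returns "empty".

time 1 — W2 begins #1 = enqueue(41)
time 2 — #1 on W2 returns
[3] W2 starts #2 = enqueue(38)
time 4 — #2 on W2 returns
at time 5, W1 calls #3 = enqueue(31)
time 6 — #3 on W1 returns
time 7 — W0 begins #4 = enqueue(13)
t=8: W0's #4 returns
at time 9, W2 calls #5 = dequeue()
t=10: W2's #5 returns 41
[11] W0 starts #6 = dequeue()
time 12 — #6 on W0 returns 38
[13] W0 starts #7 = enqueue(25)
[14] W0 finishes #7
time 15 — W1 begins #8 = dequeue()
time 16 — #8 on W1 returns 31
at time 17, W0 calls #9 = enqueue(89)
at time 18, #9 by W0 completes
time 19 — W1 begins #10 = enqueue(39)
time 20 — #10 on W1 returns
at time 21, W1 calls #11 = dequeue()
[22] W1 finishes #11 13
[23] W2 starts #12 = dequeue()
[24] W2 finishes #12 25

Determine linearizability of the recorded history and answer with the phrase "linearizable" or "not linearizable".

witness order: #1, #2, #3, #4, #5, #6, #7, #8, #9, #10, #11, #12
1. #1 enqueue(41), leaving queue <41>
2. #2 enqueue(38), leaving queue <41,38>
3. #3 enqueue(31), leaving queue <41,38,31>
4. #4 enqueue(13), leaving queue <41,38,31,13>
5. #5 dequeue() → 41, leaving queue <38,31,13>
6. #6 dequeue() → 38, leaving queue <31,13>
7. #7 enqueue(25), leaving queue <31,13,25>
8. #8 dequeue() → 31, leaving queue <13,25>
9. #9 enqueue(89), leaving queue <13,25,89>
10. #10 enqueue(39), leaving queue <13,25,89,39>
11. #11 dequeue() → 13, leaving queue <25,89,39>
12. #12 dequeue() → 25, leaving queue <89,39>

linearizable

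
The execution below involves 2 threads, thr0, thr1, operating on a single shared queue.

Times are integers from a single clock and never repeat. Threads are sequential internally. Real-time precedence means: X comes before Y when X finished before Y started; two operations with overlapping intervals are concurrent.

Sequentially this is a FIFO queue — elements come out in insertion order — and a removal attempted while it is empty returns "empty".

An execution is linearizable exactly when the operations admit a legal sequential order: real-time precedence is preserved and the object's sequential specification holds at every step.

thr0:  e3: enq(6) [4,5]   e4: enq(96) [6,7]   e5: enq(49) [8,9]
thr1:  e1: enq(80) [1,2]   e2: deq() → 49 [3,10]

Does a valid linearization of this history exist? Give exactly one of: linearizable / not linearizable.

events 1..9 are fine; event 10 — the response of e2 at time 10 — makes the prefix non-linearizable
all 4 real-time-respecting orders fail — 5 completed queue operations, no legal replay
one such order, e1, e2, e3, e4, e5, breaks at step 2 where e2 deq() → 49 is illegal
one such order, e1, e3, e2, e4, e5, breaks at step 3 where e2 deq() → 49 is illegal

not linearizable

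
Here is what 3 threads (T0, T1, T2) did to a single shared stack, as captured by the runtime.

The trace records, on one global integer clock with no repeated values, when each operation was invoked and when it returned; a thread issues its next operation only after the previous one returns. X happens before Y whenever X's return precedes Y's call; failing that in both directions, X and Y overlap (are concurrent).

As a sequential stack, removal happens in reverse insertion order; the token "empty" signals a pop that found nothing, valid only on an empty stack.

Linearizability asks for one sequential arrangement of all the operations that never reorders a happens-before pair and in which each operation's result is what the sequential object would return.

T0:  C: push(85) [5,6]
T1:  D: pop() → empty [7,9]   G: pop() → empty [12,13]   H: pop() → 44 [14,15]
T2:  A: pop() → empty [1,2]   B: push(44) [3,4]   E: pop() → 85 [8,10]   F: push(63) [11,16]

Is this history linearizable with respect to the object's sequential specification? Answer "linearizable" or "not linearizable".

not linearizable

prefix check: 1..8 passes, 1..9 fails once D's time-9 response joins
a single order respects real time; the 4 completed stack operations fail replay along it
no escape via the 1 pending operation (E): every completion choice fails
e.g. A, B, C, D (pending dropped): illegal at step 4, since D pop() → empty cannot apply there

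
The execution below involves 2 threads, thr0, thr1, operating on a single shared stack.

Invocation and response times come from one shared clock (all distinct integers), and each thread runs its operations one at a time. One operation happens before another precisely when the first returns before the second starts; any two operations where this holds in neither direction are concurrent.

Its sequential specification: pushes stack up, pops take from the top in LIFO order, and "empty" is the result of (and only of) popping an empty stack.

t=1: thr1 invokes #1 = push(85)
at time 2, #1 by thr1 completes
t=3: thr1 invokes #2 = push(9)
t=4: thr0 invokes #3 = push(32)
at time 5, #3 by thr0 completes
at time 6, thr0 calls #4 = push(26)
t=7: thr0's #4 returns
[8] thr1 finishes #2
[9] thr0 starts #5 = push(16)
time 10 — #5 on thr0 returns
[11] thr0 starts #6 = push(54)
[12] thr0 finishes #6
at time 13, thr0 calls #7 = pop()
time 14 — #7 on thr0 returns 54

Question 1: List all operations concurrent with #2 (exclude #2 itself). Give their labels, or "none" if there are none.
Answer: #3, #4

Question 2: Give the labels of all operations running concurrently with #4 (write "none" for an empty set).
Answer: #2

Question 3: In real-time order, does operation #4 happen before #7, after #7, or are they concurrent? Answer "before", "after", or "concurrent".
Answer: before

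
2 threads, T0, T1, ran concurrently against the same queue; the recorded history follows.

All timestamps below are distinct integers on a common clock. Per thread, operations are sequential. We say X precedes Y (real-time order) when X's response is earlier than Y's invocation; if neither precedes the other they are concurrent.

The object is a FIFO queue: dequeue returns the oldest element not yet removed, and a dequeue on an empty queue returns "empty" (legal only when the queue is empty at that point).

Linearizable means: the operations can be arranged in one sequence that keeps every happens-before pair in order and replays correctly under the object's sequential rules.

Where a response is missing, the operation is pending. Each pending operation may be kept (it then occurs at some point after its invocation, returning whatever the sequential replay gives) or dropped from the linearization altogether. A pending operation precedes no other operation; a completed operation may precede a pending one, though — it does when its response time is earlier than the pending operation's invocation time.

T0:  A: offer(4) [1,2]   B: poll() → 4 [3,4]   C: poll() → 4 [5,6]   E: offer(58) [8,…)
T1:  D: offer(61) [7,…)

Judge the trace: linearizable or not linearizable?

the violation lands at event 6, C's response at time 6: events 1..5 linearize, events 1..6 do not
a single order respects real time; the 3 completed queue operations fail replay along it
one such order, A, B, C, breaks at step 3 where C poll() → 4 is illegal

not linearizable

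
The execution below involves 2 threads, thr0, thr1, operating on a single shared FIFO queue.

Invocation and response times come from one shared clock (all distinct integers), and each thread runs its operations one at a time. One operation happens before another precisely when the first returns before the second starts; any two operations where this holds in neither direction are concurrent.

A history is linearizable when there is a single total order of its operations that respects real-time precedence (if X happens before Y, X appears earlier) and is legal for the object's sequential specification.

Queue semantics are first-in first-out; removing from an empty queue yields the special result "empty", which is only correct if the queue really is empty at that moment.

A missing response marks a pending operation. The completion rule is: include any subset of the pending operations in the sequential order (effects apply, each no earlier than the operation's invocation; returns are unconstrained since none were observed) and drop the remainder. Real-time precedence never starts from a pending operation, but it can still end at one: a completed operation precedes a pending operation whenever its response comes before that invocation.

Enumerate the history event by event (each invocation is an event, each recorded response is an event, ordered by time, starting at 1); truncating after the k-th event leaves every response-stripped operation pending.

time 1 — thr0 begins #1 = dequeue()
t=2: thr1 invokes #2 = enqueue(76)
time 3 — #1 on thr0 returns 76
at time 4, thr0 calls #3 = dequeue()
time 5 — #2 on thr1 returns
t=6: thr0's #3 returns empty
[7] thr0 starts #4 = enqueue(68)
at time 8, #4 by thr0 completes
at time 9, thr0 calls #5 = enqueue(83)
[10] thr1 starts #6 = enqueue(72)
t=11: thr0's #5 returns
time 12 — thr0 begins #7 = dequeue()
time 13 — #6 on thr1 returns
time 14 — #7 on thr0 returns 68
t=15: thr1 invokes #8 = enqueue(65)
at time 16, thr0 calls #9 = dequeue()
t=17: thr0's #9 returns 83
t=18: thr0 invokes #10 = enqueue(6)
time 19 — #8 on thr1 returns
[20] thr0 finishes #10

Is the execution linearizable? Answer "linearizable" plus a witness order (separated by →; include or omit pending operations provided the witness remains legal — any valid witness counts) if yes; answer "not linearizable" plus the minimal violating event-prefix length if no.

linearizable — witness: #2 → #1 → #3 → #4 → #5 → #6 → #7 → #8 → #9 → #10

step 1: #2 enqueue(76) — queue <76>
step 2: #1 dequeue() → 76 — queue <>
step 3: #3 dequeue() → empty — queue <>
step 4: #4 enqueue(68) — queue <68>
step 5: #5 enqueue(83) — queue <68,83>
step 6: #6 enqueue(72) — queue <68,83,72>
step 7: #7 dequeue() → 68 — queue <83,72>
step 8: #8 enqueue(65) — queue <83,72,65>
step 9: #9 dequeue() → 83 — queue <72,65>
step 10: #10 enqueue(6) — queue <72,65,6>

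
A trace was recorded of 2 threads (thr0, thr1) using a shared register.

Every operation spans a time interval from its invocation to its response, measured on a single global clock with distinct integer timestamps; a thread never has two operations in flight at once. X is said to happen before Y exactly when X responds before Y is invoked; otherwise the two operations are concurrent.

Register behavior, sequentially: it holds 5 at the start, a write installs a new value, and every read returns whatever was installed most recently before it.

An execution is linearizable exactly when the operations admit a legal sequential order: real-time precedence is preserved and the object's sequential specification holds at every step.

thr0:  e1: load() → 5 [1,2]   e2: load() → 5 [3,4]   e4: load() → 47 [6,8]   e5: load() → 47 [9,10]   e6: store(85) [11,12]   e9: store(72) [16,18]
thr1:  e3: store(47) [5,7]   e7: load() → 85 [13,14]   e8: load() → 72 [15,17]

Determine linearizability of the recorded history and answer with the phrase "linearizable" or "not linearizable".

linearizable

witness order: e1, e2, e3, e4, e5, e6, e7, e9, e8
1. e1 load() → 5, leaving value 5
2. e2 load() → 5, leaving value 5
3. e3 store(47), leaving value 47
4. e4 load() → 47, leaving value 47
5. e5 load() → 47, leaving value 47
6. e6 store(85), leaving value 85
7. e7 load() → 85, leaving value 85
8. e9 store(72), leaving value 72
9. e8 load() → 72, leaving value 72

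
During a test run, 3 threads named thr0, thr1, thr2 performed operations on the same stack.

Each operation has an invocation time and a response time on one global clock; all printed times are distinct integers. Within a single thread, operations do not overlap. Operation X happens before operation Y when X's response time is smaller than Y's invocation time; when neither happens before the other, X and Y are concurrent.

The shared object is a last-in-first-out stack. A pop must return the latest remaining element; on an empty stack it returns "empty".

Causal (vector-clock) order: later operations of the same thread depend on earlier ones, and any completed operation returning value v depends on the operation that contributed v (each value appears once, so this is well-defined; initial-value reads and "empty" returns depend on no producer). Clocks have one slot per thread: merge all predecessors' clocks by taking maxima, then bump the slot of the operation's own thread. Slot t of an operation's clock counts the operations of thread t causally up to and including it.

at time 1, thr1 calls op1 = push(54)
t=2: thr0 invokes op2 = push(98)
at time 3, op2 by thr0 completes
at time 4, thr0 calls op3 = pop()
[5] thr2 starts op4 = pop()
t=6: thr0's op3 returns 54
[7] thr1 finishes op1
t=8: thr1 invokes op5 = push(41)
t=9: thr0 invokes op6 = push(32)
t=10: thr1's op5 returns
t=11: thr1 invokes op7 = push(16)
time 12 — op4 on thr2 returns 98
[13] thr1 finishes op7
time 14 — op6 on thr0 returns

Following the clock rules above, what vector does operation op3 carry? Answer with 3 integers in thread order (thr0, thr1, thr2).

VC(op1, invoked at 1): no causal predecessors; +1 on thr1 → (0, 1, 0)
VC(op2, invoked at 2): no causal predecessors; +1 on thr0 → (1, 0, 0)
from VC(op1)=(0, 1, 0), op5 (invoked 8) maxes components and bumps thr1 → (0, 2, 0)
from VC(op2)=(1, 0, 0), op4 (invoked 5) maxes components and bumps thr2 → (1, 0, 1)
from VC(op5)=(0, 2, 0), op7 (invoked 11) maxes components and bumps thr1 → (0, 3, 0)
from VC(op1)=(0, 1, 0), VC(op2)=(1, 0, 0), op3 (invoked 4) maxes components and bumps thr0 → (2, 1, 0)
from VC(op3)=(2, 1, 0), op6 (invoked 9) maxes components and bumps thr0 → (3, 1, 0)
target: VC(op3) = (2, 1, 0)

(2, 1, 0)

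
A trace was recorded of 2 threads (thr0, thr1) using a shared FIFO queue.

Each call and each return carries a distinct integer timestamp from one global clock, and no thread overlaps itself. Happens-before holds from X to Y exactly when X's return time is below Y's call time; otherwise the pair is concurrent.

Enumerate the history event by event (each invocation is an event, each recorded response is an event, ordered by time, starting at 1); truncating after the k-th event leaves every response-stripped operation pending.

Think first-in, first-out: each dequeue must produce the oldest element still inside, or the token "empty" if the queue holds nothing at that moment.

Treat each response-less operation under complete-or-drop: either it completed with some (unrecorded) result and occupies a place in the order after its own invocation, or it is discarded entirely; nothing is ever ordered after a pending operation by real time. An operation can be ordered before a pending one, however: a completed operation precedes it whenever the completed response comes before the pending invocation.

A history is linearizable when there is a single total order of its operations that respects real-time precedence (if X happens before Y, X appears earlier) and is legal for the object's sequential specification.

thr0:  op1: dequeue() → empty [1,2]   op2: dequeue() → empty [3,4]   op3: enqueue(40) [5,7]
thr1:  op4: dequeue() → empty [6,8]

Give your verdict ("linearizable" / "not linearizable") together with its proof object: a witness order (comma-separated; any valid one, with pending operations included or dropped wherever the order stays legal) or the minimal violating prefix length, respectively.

step 1: op1 dequeue() → empty — queue <>
step 2: op2 dequeue() → empty — queue <>
step 3: op4 dequeue() → empty — queue <>
step 4: op3 enqueue(40) — queue <40>

linearizable — witness: op1, op2, op4, op3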